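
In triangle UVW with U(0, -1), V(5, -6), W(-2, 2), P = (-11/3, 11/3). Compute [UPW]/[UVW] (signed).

-1/3

[UVW] = ½·(0·(-6−2) + 5·(2−(-1)) + (-2)·(-1−(-6))) = ½·(0 + 15 − 10) = 5/2.
[UPW] = ½·(0·(11/3−2) + (-11/3)·(2−(-1)) + (-2)·(-1−(11/3))) = ½·(0 − 11 + 28/3) = -5/6, so the ratio is (-5/6)/(5/2) = -1/3.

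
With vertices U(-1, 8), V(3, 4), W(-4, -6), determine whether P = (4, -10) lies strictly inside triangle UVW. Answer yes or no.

no

Barycentric coordinates of P: (-27/17, 31/17, 13/17).
The three coordinates are negative, positive, positive; a point is interior exactly when all three are positive.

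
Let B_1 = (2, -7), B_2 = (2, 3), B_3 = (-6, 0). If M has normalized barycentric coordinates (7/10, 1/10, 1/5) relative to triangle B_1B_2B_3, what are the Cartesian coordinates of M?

(2/5, -23/5)

M = (7/10)·B_1 + (1/10)·B_2 + (1/5)·B_3.
x-coordinate: (7/10)·2 + (1/10)·2 + (1/5)·(-6) = 2/5.
y-coordinate: (7/10)·(-7) + (1/10)·3 + (1/5)·0 = -23/5.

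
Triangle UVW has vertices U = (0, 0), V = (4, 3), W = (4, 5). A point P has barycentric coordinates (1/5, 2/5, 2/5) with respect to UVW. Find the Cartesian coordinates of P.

(16/5, 16/5)

P = (1/5)·U + (2/5)·V + (2/5)·W.
x-coordinate: (1/5)·0 + (2/5)·4 + (2/5)·4 = 16/5.
y-coordinate: (1/5)·0 + (2/5)·3 + (2/5)·5 = 16/5.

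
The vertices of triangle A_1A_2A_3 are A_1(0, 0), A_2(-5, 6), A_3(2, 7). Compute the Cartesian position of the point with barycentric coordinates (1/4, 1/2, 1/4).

(-2, 19/4)

P = (1/4)·A_1 + (1/2)·A_2 + (1/4)·A_3.
x-coordinate: (1/4)·0 + (1/2)·(-5) + (1/4)·2 = -2.
y-coordinate: (1/4)·0 + (1/2)·6 + (1/4)·7 = 19/4.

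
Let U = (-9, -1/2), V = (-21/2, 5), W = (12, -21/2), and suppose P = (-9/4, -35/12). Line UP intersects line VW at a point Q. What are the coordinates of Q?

(9/2, -16/3)

Barycentric coordinates of P with respect to UVW: (1/2, 1/6, 1/3).
On side VW the U-coordinate is zero; dropping P's U-weight 1/2 and renormalizing the remaining 1/6 : 1/3 gives weights 1/3, 2/3 on V, W.
Q = (1/3)·(-21/2, 5) + (2/3)·(12, -21/2) = (9/2, -16/3).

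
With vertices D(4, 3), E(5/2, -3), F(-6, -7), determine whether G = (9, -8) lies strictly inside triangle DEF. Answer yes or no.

Barycentric coordinates of G: (-137/90, 32/9, -31/30).
The three coordinates are negative, positive, negative; a point is interior exactly when all three are positive.

no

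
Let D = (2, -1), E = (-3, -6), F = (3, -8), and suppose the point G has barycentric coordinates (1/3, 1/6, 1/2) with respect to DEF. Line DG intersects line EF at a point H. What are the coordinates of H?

(3/2, -15/2)

Line DG meets EF where the D-coordinate vanishes; zeroing G's D-weight and renormalizing leaves E, F-weights 1/6 : 1/2 → (1/4, 3/4).
So H = (1/4)·E + (3/4)·F = (3/2, -15/2).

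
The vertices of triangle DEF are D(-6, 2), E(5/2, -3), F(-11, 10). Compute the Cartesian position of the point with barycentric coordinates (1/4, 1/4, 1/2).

(-51/8, 19/4)

G = (1/4)·D + (1/4)·E + (1/2)·F.
x-coordinate: (1/4)·(-6) + (1/4)·(5/2) + (1/2)·(-11) = -51/8.
y-coordinate: (1/4)·2 + (1/4)·(-3) + (1/2)·10 = 19/4.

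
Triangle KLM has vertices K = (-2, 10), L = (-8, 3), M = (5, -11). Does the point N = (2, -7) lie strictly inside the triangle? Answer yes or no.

yes

Barycentric coordinates of N: (2/35, 1/5, 26/35).
The three coordinates are positive, positive, positive; a point is interior exactly when all three are positive.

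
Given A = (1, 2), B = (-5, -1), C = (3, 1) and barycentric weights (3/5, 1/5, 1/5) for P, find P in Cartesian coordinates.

P = (3/5)·A + (1/5)·B + (1/5)·C.
x-coordinate: (3/5)·1 + (1/5)·(-5) + (1/5)·3 = 1/5.
y-coordinate: (3/5)·2 + (1/5)·(-1) + (1/5)·1 = 6/5.

(1/5, 6/5)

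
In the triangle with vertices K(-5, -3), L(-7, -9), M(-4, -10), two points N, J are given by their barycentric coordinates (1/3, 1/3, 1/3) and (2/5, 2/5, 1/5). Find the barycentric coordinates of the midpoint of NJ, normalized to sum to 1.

(11/30, 11/30, 4/15)

Since both coordinate triples sum to 1, the midpoint's barycentrics are the componentwise average.
(1/3+2/5)/2 = 11/30; similarly 11/30 and 4/15.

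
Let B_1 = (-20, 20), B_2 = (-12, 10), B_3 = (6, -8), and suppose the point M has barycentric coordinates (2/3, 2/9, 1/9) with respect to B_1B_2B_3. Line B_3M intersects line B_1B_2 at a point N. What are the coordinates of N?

(-18, 35/2)

Line B_3M meets B_1B_2 where the B_3-coordinate vanishes; zeroing M's B_3-weight and renormalizing leaves B_1, B_2-weights 2/3 : 2/9 → (3/4, 1/4).
So N = (3/4)·B_1 + (1/4)·B_2 = (-18, 35/2).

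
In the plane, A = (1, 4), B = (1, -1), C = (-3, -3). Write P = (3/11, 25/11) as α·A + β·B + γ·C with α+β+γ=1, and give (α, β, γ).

(8/11, 1/11, 2/11)

Signed area of the reference triangle: [ABC] = ½·(1·(-1−(-3)) + 1·(-3−4) + (-3)·(4−(-1))) = ½·(2 − 7 − 15) = -10.
[PBC] = ½·((3/11)·(-1−(-3)) + 1·(-3−(25/11)) + (-3)·(25/11−(-1))) = ½·(6/11 − 58/11 − 108/11) = -80/11, so the A-coordinate is (-80/11)/(-10) = 8/11.
[APC] = ½·(1·(25/11−(-3)) + (3/11)·(-3−4) + (-3)·(4−(25/11))) = ½·(58/11 − 21/11 − 57/11) = -10/11, so the B-coordinate is 1/11.
[ABP] = ½·(1·(-1−(25/11)) + 1·(25/11−4) + (3/11)·(4−(-1))) = ½·(-36/11 − 19/11 + 15/11) = -20/11, so the C-coordinate is 2/11.
Check: 8/11 + 1/11 + 2/11 = 1.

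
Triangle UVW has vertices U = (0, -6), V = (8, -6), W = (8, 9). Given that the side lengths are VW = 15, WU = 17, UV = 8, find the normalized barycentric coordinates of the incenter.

(3/8, 17/40, 1/5)

The incenter has barycentric coordinates proportional to the opposite side lengths: (15 : 17 : 8).
Normalizing by 15+17+8 = 40 gives (3/8, 17/40, 1/5).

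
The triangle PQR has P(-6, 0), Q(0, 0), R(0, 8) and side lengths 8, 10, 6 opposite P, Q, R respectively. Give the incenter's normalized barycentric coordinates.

The incenter has barycentric coordinates proportional to the opposite side lengths: (8 : 10 : 6).
Normalizing by 8+10+6 = 24 gives (1/3, 5/12, 1/4).

(1/3, 5/12, 1/4)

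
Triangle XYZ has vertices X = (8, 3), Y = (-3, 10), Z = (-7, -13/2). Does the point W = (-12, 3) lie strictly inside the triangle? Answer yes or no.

Barycentric coordinates of W: (-241/419, 380/419, 280/419).
The three coordinates are negative, positive, positive; a point is interior exactly when all three are positive.

no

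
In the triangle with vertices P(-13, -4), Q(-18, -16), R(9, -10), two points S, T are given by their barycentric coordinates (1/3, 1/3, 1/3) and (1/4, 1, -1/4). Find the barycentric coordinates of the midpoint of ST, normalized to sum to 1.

Since both coordinate triples sum to 1, the midpoint's barycentrics are the componentwise average.
(1/3+1/4)/2 = 7/24; similarly 2/3 and 1/24.

(7/24, 2/3, 1/24)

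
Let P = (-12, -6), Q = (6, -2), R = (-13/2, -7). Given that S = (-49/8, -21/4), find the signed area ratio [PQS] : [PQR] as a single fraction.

[PQR] = ½·((-12)·(-2−(-7)) + 6·(-7−(-6)) + (-13/2)·(-6−(-2))) = ½·(-60 − 6 + 26) = -20.
[PQS] = ½·((-12)·(-2−(-21/4)) + 6·(-21/4−(-6)) + (-49/8)·(-6−(-2))) = ½·(-39 + 9/2 + 49/2) = -5, so the ratio is (-5)/(-20) = 1/4.

1/4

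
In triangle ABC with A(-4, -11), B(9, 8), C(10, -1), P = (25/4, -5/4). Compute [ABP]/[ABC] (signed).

[ABC] = ½·((-4)·(8−(-1)) + 9·(-1−(-11)) + 10·(-11−8)) = ½·(-36 + 90 − 190) = -68.
[ABP] = ½·((-4)·(8−(-5/4)) + 9·(-5/4−(-11)) + (25/4)·(-11−8)) = ½·(-37 + 351/4 − 475/4) = -34, so the ratio is (-34)/(-68) = 1/2.

1/2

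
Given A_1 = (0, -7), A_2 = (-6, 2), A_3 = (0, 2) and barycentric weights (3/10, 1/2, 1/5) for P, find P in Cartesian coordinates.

P = (3/10)·A_1 + (1/2)·A_2 + (1/5)·A_3.
x-coordinate: (3/10)·0 + (1/2)·(-6) + (1/5)·0 = -3.
y-coordinate: (3/10)·(-7) + (1/2)·2 + (1/5)·2 = -7/10.

(-3, -7/10)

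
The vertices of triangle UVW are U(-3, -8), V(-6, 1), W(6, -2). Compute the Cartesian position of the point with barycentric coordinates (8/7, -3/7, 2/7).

P = (8/7)·U + (-3/7)·V + (2/7)·W.
x-coordinate: (8/7)·(-3) + (-3/7)·(-6) + (2/7)·6 = 6/7.
y-coordinate: (8/7)·(-8) + (-3/7)·1 + (2/7)·(-2) = -71/7.

(6/7, -71/7)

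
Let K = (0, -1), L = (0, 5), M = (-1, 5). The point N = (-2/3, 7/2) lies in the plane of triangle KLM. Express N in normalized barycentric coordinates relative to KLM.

(1/4, 1/12, 2/3)

Signed area of the reference triangle: [KLM] = ½·(0·(5−5) + 0·(5−(-1)) + (-1)·(-1−5)) = ½·(0 + 0 + 6) = 3.
[NLM] = ½·((-2/3)·(5−5) + 0·(5−(7/2)) + (-1)·(7/2−5)) = ½·(0 + 0 + 3/2) = 3/4, so the K-coordinate is (3/4)/3 = 1/4.
[KNM] = ½·(0·(7/2−5) + (-2/3)·(5−(-1)) + (-1)·(-1−(7/2))) = ½·(0 − 4 + 9/2) = 1/4, so the L-coordinate is 1/12.
[KLN] = ½·(0·(5−(7/2)) + 0·(7/2−(-1)) + (-2/3)·(-1−5)) = ½·(0 + 0 + 4) = 2, so the M-coordinate is 2/3.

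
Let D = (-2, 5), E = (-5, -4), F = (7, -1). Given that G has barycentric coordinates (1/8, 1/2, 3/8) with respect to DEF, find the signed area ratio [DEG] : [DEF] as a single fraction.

The signed ratio [DEG]/[DEF] equals the barycentric coordinate of G at vertex F, which is 3/8.

3/8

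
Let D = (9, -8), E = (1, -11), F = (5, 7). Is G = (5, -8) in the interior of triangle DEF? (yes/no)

Barycentric coordinates of G: (5/11, 5/11, 1/11).
The three coordinates are positive, positive, positive; a point is interior exactly when all three are positive.

yes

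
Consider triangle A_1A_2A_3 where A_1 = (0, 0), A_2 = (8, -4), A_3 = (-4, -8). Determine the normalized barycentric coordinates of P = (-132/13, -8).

Signed area of the reference triangle: [A_1A_2A_3] = ½·(0·(-4−(-8)) + 8·(-8−0) + (-4)·(0−(-4))) = ½·(0 − 64 − 16) = -40.
[PA_2A_3] = ½·((-132/13)·(-4−(-8)) + 8·(-8−(-8)) + (-4)·(-8−(-4))) = ½·(-528/13 + 0 + 16) = -160/13, so the A_1-coordinate is (-160/13)/(-40) = 4/13.
[A_1PA_3] = ½·(0·(-8−(-8)) + (-132/13)·(-8−0) + (-4)·(0−(-8))) = ½·(0 + 1056/13 − 32) = 320/13, so the A_2-coordinate is -8/13.
[A_1A_2P] = ½·(0·(-4−(-8)) + 8·(-8−0) + (-132/13)·(0−(-4))) = ½·(0 − 64 − 528/13) = -680/13, so the A_3-coordinate is 17/13.

(4/13, -8/13, 17/13)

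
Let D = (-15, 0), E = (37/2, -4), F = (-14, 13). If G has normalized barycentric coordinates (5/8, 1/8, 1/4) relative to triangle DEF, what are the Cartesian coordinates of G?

G = (5/8)·D + (1/8)·E + (1/4)·F.
x-coordinate: (5/8)·(-15) + (1/8)·(37/2) + (1/4)·(-14) = -169/16.
y-coordinate: (5/8)·0 + (1/8)·(-4) + (1/4)·13 = 11/4.

(-169/16, 11/4)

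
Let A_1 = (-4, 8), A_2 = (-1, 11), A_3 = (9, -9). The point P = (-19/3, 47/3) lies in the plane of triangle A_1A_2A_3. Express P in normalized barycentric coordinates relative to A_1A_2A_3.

Signed area of the reference triangle: [A_1A_2A_3] = ½·((-4)·(11−(-9)) + (-1)·(-9−8) + 9·(8−11)) = ½·(-80 + 17 − 27) = -45.
[PA_2A_3] = ½·((-19/3)·(11−(-9)) + (-1)·(-9−(47/3)) + 9·(47/3−11)) = ½·(-380/3 + 74/3 + 42) = -30, so the A_1-coordinate is (-30)/(-45) = 2/3.
[A_1PA_3] = ½·((-4)·(47/3−(-9)) + (-19/3)·(-9−8) + 9·(8−(47/3))) = ½·(-296/3 + 323/3 − 69) = -30, so the A_2-coordinate is 2/3.
[A_1A_2P] = ½·((-4)·(11−(47/3)) + (-1)·(47/3−8) + (-19/3)·(8−11)) = ½·(56/3 − 23/3 + 19) = 15, so the A_3-coordinate is -1/3.

(2/3, 2/3, -1/3)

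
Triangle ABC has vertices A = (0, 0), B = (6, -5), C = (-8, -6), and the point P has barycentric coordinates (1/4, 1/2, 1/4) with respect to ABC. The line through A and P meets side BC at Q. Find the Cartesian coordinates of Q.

(4/3, -16/3)

Line AP meets BC where the A-coordinate vanishes; zeroing P's A-weight and renormalizing leaves B, C-weights 1/2 : 1/4 → (2/3, 1/3).
So Q = (2/3)·B + (1/3)·C = (4/3, -16/3).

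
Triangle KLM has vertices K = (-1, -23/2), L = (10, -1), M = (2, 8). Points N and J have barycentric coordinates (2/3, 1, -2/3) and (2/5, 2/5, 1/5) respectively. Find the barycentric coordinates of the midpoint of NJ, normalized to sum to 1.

(8/15, 7/10, -7/30)

Since both coordinate triples sum to 1, the midpoint's barycentrics are the componentwise average.
(2/3+2/5)/2 = 8/15; similarly 7/10 and -7/30.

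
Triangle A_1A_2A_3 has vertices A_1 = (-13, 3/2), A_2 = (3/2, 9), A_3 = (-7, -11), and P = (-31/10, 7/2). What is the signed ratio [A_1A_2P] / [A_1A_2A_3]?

1/5

[A_1A_2A_3] = ½·((-13)·(9−(-11)) + (3/2)·(-11−(3/2)) + (-7)·(3/2−9)) = ½·(-260 − 75/4 + 105/2) = -905/8.
[A_1A_2P] = ½·((-13)·(9−(7/2)) + (3/2)·(7/2−(3/2)) + (-31/10)·(3/2−9)) = ½·(-143/2 + 3 + 93/4) = -181/8, so the ratio is (-181/8)/(-905/8) = 1/5.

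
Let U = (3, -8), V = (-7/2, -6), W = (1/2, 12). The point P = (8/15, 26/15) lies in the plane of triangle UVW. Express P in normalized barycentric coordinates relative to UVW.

Signed area of the reference triangle: [UVW] = ½·(3·(-6−12) + (-7/2)·(12−(-8)) + (1/2)·(-8−(-6))) = ½·(-54 − 70 − 1) = -125/2.
[PVW] = ½·((8/15)·(-6−12) + (-7/2)·(12−(26/15)) + (1/2)·(26/15−(-6))) = ½·(-48/5 − 539/15 + 58/15) = -125/6, so the U-coordinate is (-125/6)/(-125/2) = 1/3.
[UPW] = ½·(3·(26/15−12) + (8/15)·(12−(-8)) + (1/2)·(-8−(26/15))) = ½·(-154/5 + 32/3 − 73/15) = -25/2, so the V-coordinate is 1/5.
[UVP] = ½·(3·(-6−(26/15)) + (-7/2)·(26/15−(-8)) + (8/15)·(-8−(-6))) = ½·(-116/5 − 511/15 − 16/15) = -175/6, so the W-coordinate is 7/15.
Check: 1/3 + 1/5 + 7/15 = 1.

(1/3, 1/5, 7/15)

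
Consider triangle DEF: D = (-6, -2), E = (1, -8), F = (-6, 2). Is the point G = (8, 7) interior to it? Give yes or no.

Barycentric coordinates of G: (-25/4, 2, 21/4).
The three coordinates are negative, positive, positive; a point is interior exactly when all three are positive.

no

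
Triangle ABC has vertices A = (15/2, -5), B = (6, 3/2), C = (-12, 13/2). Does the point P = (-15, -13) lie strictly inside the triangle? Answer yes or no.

Barycentric coordinates of P: (244/73, -553/146, 211/146).
The three coordinates are positive, negative, positive; a point is interior exactly when all three are positive.

no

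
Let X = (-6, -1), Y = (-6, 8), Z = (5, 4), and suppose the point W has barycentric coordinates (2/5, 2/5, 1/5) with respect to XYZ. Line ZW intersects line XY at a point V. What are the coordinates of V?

Line ZW meets XY where the Z-coordinate vanishes; zeroing W's Z-weight and renormalizing leaves X, Y-weights 2/5 : 2/5 → (1/2, 1/2).
So V = (1/2)·X + (1/2)·Y = (-6, 7/2).

(-6, 7/2)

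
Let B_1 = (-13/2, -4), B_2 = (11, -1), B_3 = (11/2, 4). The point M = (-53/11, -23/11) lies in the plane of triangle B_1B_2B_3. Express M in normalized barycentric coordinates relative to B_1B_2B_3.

Signed area of the reference triangle: [B_1B_2B_3] = ½·((-13/2)·(-1−4) + 11·(4−(-4)) + (11/2)·(-4−(-1))) = ½·(65/2 + 88 − 33/2) = 52.
[MB_2B_3] = ½·((-53/11)·(-1−4) + 11·(4−(-23/11)) + (11/2)·(-23/11−(-1))) = ½·(265/11 + 67 − 6) = 468/11, so the B_1-coordinate is (468/11)/52 = 9/11.
[B_1MB_3] = ½·((-13/2)·(-23/11−4) + (-53/11)·(4−(-4)) + (11/2)·(-4−(-23/11))) = ½·(871/22 − 424/11 − 21/2) = -52/11, so the B_2-coordinate is -1/11.
[B_1B_2M] = ½·((-13/2)·(-1−(-23/11)) + 11·(-23/11−(-4)) + (-53/11)·(-4−(-1))) = ½·(-78/11 + 21 + 159/11) = 156/11, so the B_3-coordinate is 3/11.
Check: 9/11 − 1/11 + 3/11 = 1.

(9/11, -1/11, 3/11)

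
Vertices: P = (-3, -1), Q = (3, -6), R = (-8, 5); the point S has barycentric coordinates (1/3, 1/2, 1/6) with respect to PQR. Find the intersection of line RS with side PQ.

Line RS meets PQ where the R-coordinate vanishes; zeroing S's R-weight and renormalizing leaves P, Q-weights 1/3 : 1/2 → (2/5, 3/5).
So T = (2/5)·P + (3/5)·Q = (3/5, -4).

(3/5, -4)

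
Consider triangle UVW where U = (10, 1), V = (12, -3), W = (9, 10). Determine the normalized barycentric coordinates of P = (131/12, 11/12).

(1/6, 7/12, 1/4)

Signed area of the reference triangle: [UVW] = ½·(10·(-3−10) + 12·(10−1) + 9·(1−(-3))) = ½·(-130 + 108 + 36) = 7.
[PVW] = ½·((131/12)·(-3−10) + 12·(10−(11/12)) + 9·(11/12−(-3))) = ½·(-1703/12 + 109 + 141/4) = 7/6, so the U-coordinate is (7/6)/7 = 1/6.
[UPW] = ½·(10·(11/12−10) + (131/12)·(10−1) + 9·(1−(11/12))) = ½·(-545/6 + 393/4 + 3/4) = 49/12, so the V-coordinate is 7/12.
[UVP] = ½·(10·(-3−(11/12)) + 12·(11/12−1) + (131/12)·(1−(-3))) = ½·(-235/6 − 1 + 131/3) = 7/4, so the W-coordinate is 1/4.
Check: 1/6 + 7/12 + 1/4 = 1.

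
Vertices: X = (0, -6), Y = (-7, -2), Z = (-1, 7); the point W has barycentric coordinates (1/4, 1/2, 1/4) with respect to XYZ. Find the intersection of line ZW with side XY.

Line ZW meets XY where the Z-coordinate vanishes; zeroing W's Z-weight and renormalizing leaves X, Y-weights 1/4 : 1/2 → (1/3, 2/3).
So V = (1/3)·X + (2/3)·Y = (-14/3, -10/3).

(-14/3, -10/3)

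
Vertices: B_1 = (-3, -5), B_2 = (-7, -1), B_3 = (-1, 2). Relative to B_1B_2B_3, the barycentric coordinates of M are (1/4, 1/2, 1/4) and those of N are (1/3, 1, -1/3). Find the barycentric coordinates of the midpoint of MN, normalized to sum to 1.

(7/24, 3/4, -1/24)

Since both coordinate triples sum to 1, the midpoint's barycentrics are the componentwise average.
(1/4+1/3)/2 = 7/24; similarly 3/4 and -1/24.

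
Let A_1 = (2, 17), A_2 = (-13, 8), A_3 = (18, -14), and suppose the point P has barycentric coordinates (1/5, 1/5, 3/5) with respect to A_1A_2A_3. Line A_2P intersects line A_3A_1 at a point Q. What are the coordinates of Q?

(14, -25/4)

Line A_2P meets A_3A_1 where the A_2-coordinate vanishes; zeroing P's A_2-weight and renormalizing leaves A_3, A_1-weights 3/5 : 1/5 → (3/4, 1/4).
So Q = (3/4)·A_3 + (1/4)·A_1 = (14, -25/4).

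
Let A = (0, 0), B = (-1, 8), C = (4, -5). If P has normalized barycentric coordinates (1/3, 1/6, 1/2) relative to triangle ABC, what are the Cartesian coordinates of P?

(11/6, -7/6)

P = (1/3)·A + (1/6)·B + (1/2)·C.
x-coordinate: (1/3)·0 + (1/6)·(-1) + (1/2)·4 = 11/6.
y-coordinate: (1/3)·0 + (1/6)·8 + (1/2)·(-5) = -7/6.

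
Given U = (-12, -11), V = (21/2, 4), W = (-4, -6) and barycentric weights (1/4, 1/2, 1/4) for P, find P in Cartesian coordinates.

P = (1/4)·U + (1/2)·V + (1/4)·W.
x-coordinate: (1/4)·(-12) + (1/2)·(21/2) + (1/4)·(-4) = 5/4.
y-coordinate: (1/4)·(-11) + (1/2)·4 + (1/4)·(-6) = -9/4.

(5/4, -9/4)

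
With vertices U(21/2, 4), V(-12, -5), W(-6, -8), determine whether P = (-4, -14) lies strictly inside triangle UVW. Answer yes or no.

Barycentric coordinates of P: (-20/81, -82/81, 61/27).
The three coordinates are negative, negative, positive; a point is interior exactly when all three are positive.

no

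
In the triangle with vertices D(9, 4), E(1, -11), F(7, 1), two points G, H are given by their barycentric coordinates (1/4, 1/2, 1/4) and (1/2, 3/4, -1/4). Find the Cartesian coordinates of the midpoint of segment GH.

(4, -43/8)

Barycentric coordinates of the midpoint are the average: (3/8, 5/8, 0).
Converting: (3/8)·D + (5/8)·E + 0·F = (4, -43/8).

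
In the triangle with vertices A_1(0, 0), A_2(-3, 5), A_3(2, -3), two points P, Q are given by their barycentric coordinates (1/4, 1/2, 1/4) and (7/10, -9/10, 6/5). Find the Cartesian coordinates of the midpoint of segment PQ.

Barycentric coordinates of the midpoint are the average: (19/40, -1/5, 29/40).
Converting: (19/40)·A_1 + (-1/5)·A_2 + (29/40)·A_3 = (41/20, -127/40).

(41/20, -127/40)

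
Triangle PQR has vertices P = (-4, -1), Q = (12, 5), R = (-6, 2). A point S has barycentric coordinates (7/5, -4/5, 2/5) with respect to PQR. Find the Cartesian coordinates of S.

S = (7/5)·P + (-4/5)·Q + (2/5)·R.
x-coordinate: (7/5)·(-4) + (-4/5)·12 + (2/5)·(-6) = -88/5.
y-coordinate: (7/5)·(-1) + (-4/5)·5 + (2/5)·2 = -23/5.

(-88/5, -23/5)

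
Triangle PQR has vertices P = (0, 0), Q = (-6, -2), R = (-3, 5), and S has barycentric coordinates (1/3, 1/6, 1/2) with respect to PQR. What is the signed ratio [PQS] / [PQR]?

The signed ratio [PQS]/[PQR] equals the barycentric coordinate of S at vertex R, which is 1/2.

1/2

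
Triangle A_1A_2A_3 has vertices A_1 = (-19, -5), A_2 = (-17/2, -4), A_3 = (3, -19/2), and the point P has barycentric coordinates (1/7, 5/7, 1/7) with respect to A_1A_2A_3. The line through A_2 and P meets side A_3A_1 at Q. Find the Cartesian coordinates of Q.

(-8, -29/4)

Line A_2P meets A_3A_1 where the A_2-coordinate vanishes; zeroing P's A_2-weight and renormalizing leaves A_3, A_1-weights 1/7 : 1/7 → (1/2, 1/2).
So Q = (1/2)·A_3 + (1/2)·A_1 = (-8, -29/4).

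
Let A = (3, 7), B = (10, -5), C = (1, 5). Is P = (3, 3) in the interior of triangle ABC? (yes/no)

yes

Barycentric coordinates of P: (1/19, 4/19, 14/19).
The three coordinates are positive, positive, positive; a point is interior exactly when all three are positive.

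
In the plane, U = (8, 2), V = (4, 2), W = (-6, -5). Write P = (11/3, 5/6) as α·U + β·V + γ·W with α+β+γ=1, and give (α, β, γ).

(1/3, 1/2, 1/6)

Signed area of the reference triangle: [UVW] = ½·(8·(2−(-5)) + 4·(-5−2) + (-6)·(2−2)) = ½·(56 − 28 + 0) = 14.
[PVW] = ½·((11/3)·(2−(-5)) + 4·(-5−(5/6)) + (-6)·(5/6−2)) = ½·(77/3 − 70/3 + 7) = 14/3, so the U-coordinate is (14/3)/14 = 1/3.
[UPW] = ½·(8·(5/6−(-5)) + (11/3)·(-5−2) + (-6)·(2−(5/6))) = ½·(140/3 − 77/3 − 7) = 7, so the V-coordinate is 1/2.
[UVP] = ½·(8·(2−(5/6)) + 4·(5/6−2) + (11/3)·(2−2)) = ½·(28/3 − 14/3 + 0) = 7/3, so the W-coordinate is 1/6.
Check: 1/3 + 1/2 + 1/6 = 1.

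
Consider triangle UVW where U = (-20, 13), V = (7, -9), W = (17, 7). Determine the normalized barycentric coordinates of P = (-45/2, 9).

Signed area of the reference triangle: [UVW] = ½·((-20)·(-9−7) + 7·(7−13) + 17·(13−(-9))) = ½·(320 − 42 + 374) = 326.
[PVW] = ½·((-45/2)·(-9−7) + 7·(7−9) + 17·(9−(-9))) = ½·(360 − 14 + 306) = 326, so the U-coordinate is 326/326 = 1.
[UPW] = ½·((-20)·(9−7) + (-45/2)·(7−13) + 17·(13−9)) = ½·(-40 + 135 + 68) = 163/2, so the V-coordinate is 1/4.
[UVP] = ½·((-20)·(-9−9) + 7·(9−13) + (-45/2)·(13−(-9))) = ½·(360 − 28 − 495) = -163/2, so the W-coordinate is -1/4.
Check: 1 + 1/4 − 1/4 = 1.

(1, 1/4, -1/4)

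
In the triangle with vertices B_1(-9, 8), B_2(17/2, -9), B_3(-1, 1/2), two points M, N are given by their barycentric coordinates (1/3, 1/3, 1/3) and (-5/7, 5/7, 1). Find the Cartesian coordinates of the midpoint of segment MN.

Barycentric coordinates of the midpoint are the average: (-4/21, 11/21, 2/3).
Converting: (-4/21)·B_1 + (11/21)·B_2 + (2/3)·B_3 = (11/2, -124/21).

(11/2, -124/21)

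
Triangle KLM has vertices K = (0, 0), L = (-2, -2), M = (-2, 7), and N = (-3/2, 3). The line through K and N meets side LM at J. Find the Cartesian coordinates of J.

Barycentric coordinates of N with respect to KLM: (1/4, 1/4, 1/2).
On side LM the K-coordinate is zero; dropping N's K-weight 1/4 and renormalizing the remaining 1/4 : 1/2 gives weights 1/3, 2/3 on L, M.
J = (1/3)·(-2, -2) + (2/3)·(-2, 7) = (-2, 4).

(-2, 4)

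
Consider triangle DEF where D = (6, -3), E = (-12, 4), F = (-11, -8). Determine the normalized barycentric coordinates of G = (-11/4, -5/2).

Signed area of the reference triangle: [DEF] = ½·(6·(4−(-8)) + (-12)·(-8−(-3)) + (-11)·(-3−4)) = ½·(72 + 60 + 77) = 209/2.
[GEF] = ½·((-11/4)·(4−(-8)) + (-12)·(-8−(-5/2)) + (-11)·(-5/2−4)) = ½·(-33 + 66 + 143/2) = 209/4, so the D-coordinate is (209/4)/(209/2) = 1/2.
[DGF] = ½·(6·(-5/2−(-8)) + (-11/4)·(-8−(-3)) + (-11)·(-3−(-5/2))) = ½·(33 + 55/4 + 11/2) = 209/8, so the E-coordinate is 1/4.
[DEG] = ½·(6·(4−(-5/2)) + (-12)·(-5/2−(-3)) + (-11/4)·(-3−4)) = ½·(39 − 6 + 77/4) = 209/8, so the F-coordinate is 1/4.

(1/2, 1/4, 1/4)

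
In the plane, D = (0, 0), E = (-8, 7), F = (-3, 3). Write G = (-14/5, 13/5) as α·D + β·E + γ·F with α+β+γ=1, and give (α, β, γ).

(2/5, 1/5, 2/5)

Signed area of the reference triangle: [DEF] = ½·(0·(7−3) + (-8)·(3−0) + (-3)·(0−7)) = ½·(0 − 24 + 21) = -3/2.
[GEF] = ½·((-14/5)·(7−3) + (-8)·(3−(13/5)) + (-3)·(13/5−7)) = ½·(-56/5 − 16/5 + 66/5) = -3/5, so the D-coordinate is (-3/5)/(-3/2) = 2/5.
[DGF] = ½·(0·(13/5−3) + (-14/5)·(3−0) + (-3)·(0−(13/5))) = ½·(0 − 42/5 + 39/5) = -3/10, so the E-coordinate is 1/5.
[DEG] = ½·(0·(7−(13/5)) + (-8)·(13/5−0) + (-14/5)·(0−7)) = ½·(0 − 104/5 + 98/5) = -3/5, so the F-coordinate is 2/5.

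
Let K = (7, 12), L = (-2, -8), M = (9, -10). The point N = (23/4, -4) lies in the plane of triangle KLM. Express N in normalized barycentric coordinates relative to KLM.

(1/4, 1/4, 1/2)

Signed area of the reference triangle: [KLM] = ½·(7·(-8−(-10)) + (-2)·(-10−12) + 9·(12−(-8))) = ½·(14 + 44 + 180) = 119.
[NLM] = ½·((23/4)·(-8−(-10)) + (-2)·(-10−(-4)) + 9·(-4−(-8))) = ½·(23/2 + 12 + 36) = 119/4, so the K-coordinate is (119/4)/119 = 1/4.
[KNM] = ½·(7·(-4−(-10)) + (23/4)·(-10−12) + 9·(12−(-4))) = ½·(42 − 253/2 + 144) = 119/4, so the L-coordinate is 1/4.
[KLN] = ½·(7·(-8−(-4)) + (-2)·(-4−12) + (23/4)·(12−(-8))) = ½·(-28 + 32 + 115) = 119/2, so the M-coordinate is 1/2.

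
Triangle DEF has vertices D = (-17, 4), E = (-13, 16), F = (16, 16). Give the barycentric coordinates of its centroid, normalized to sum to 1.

(1/3, 1/3, 1/3)

The centroid is the average of the vertices, so each weight is 1/3.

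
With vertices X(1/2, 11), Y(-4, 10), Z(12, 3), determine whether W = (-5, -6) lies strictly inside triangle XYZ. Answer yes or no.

no

Barycentric coordinates of W: (-526/95, 479/95, 142/95).
The three coordinates are negative, positive, positive; a point is interior exactly when all three are positive.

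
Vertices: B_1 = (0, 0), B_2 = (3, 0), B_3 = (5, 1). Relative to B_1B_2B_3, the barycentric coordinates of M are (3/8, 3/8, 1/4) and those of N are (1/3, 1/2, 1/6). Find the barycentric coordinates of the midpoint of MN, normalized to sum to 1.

(17/48, 7/16, 5/24)

Since both coordinate triples sum to 1, the midpoint's barycentrics are the componentwise average.
(3/8+1/3)/2 = 17/48; similarly 7/16 and 5/24.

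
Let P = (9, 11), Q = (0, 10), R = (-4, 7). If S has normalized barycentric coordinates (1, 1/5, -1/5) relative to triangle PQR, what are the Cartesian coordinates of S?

S = 1·P + (1/5)·Q + (-1/5)·R.
x-coordinate: 1·9 + (1/5)·0 + (-1/5)·(-4) = 49/5.
y-coordinate: 1·11 + (1/5)·10 + (-1/5)·7 = 58/5.

(49/5, 58/5)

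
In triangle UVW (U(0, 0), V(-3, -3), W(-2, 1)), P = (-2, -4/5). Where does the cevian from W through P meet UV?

Barycentric coordinates of P with respect to UVW: (1/5, 2/5, 2/5).
On side UV the W-coordinate is zero; dropping P's W-weight 2/5 and renormalizing the remaining 1/5 : 2/5 gives weights 1/3, 2/3 on U, V.
Q = (1/3)·(0, 0) + (2/3)·(-3, -3) = (-2, -2).

(-2, -2)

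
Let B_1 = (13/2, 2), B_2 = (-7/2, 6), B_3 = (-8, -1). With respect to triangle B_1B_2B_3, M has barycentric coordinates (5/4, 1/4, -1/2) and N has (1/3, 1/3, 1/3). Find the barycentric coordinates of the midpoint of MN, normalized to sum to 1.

(19/24, 7/24, -1/12)

Since both coordinate triples sum to 1, the midpoint's barycentrics are the componentwise average.
(5/4+1/3)/2 = 19/24; similarly 7/24 and -1/12.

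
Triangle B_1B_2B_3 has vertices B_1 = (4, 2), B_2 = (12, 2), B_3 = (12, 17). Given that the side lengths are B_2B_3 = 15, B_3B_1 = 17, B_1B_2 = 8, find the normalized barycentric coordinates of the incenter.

The incenter has barycentric coordinates proportional to the opposite side lengths: (15 : 17 : 8).
Normalizing by 15+17+8 = 40 gives (3/8, 17/40, 1/5).

(3/8, 17/40, 1/5)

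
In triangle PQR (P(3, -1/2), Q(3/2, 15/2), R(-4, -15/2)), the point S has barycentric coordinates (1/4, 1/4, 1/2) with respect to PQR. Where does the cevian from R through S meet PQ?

Line RS meets PQ where the R-coordinate vanishes; zeroing S's R-weight and renormalizing leaves P, Q-weights 1/4 : 1/4 → (1/2, 1/2).
So T = (1/2)·P + (1/2)·Q = (9/4, 7/2).

(9/4, 7/2)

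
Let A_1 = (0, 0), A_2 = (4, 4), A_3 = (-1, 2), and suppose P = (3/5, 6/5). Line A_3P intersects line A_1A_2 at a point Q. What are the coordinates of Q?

Barycentric coordinates of P with respect to A_1A_2A_3: (3/5, 1/5, 1/5).
On side A_1A_2 the A_3-coordinate is zero; dropping P's A_3-weight 1/5 and renormalizing the remaining 3/5 : 1/5 gives weights 3/4, 1/4 on A_1, A_2.
Q = (3/4)·(0, 0) + (1/4)·(4, 4) = (1, 1).

(1, 1)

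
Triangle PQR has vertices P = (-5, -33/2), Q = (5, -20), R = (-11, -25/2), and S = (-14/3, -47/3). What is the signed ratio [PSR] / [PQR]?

1/3

[PQR] = ½·((-5)·(-20−(-25/2)) + 5·(-25/2−(-33/2)) + (-11)·(-33/2−(-20))) = ½·(75/2 + 20 − 77/2) = 19/2.
[PSR] = ½·((-5)·(-47/3−(-25/2)) + (-14/3)·(-25/2−(-33/2)) + (-11)·(-33/2−(-47/3))) = ½·(95/6 − 56/3 + 55/6) = 19/6, so the ratio is (19/6)/(19/2) = 1/3.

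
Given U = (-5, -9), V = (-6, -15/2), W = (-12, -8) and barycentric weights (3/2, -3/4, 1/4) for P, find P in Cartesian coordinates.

P = (3/2)·U + (-3/4)·V + (1/4)·W.
x-coordinate: (3/2)·(-5) + (-3/4)·(-6) + (1/4)·(-12) = -6.
y-coordinate: (3/2)·(-9) + (-3/4)·(-15/2) + (1/4)·(-8) = -79/8.

(-6, -79/8)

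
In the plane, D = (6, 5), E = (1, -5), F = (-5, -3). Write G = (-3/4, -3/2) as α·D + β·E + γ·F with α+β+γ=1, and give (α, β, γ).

Signed area of the reference triangle: [DEF] = ½·(6·(-5−(-3)) + 1·(-3−5) + (-5)·(5−(-5))) = ½·(-12 − 8 − 50) = -35.
[GEF] = ½·((-3/4)·(-5−(-3)) + 1·(-3−(-3/2)) + (-5)·(-3/2−(-5))) = ½·(3/2 − 3/2 − 35/2) = -35/4, so the D-coordinate is (-35/4)/(-35) = 1/4.
[DGF] = ½·(6·(-3/2−(-3)) + (-3/4)·(-3−5) + (-5)·(5−(-3/2))) = ½·(9 + 6 − 65/2) = -35/4, so the E-coordinate is 1/4.
[DEG] = ½·(6·(-5−(-3/2)) + 1·(-3/2−5) + (-3/4)·(5−(-5))) = ½·(-21 − 13/2 − 15/2) = -35/2, so the F-coordinate is 1/2.
Check: 1/4 + 1/4 + 1/2 = 1.

(1/4, 1/4, 1/2)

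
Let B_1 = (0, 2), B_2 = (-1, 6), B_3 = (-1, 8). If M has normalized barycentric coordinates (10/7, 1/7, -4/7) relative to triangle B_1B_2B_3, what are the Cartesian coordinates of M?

(3/7, -6/7)

M = (10/7)·B_1 + (1/7)·B_2 + (-4/7)·B_3.
x-coordinate: (10/7)·0 + (1/7)·(-1) + (-4/7)·(-1) = 3/7.
y-coordinate: (10/7)·2 + (1/7)·6 + (-4/7)·8 = -6/7.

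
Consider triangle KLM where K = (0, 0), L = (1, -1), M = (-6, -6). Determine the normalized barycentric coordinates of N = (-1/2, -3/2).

(1/3, 1/2, 1/6)

Signed area of the reference triangle: [KLM] = ½·(0·(-1−(-6)) + 1·(-6−0) + (-6)·(0−(-1))) = ½·(0 − 6 − 6) = -6.
[NLM] = ½·((-1/2)·(-1−(-6)) + 1·(-6−(-3/2)) + (-6)·(-3/2−(-1))) = ½·(-5/2 − 9/2 + 3) = -2, so the K-coordinate is (-2)/(-6) = 1/3.
[KNM] = ½·(0·(-3/2−(-6)) + (-1/2)·(-6−0) + (-6)·(0−(-3/2))) = ½·(0 + 3 − 9) = -3, so the L-coordinate is 1/2.
[KLN] = ½·(0·(-1−(-3/2)) + 1·(-3/2−0) + (-1/2)·(0−(-1))) = ½·(0 − 3/2 − 1/2) = -1, so the M-coordinate is 1/6.
Check: 1/3 + 1/2 + 1/6 = 1.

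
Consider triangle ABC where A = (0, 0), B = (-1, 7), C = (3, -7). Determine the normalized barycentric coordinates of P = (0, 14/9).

Signed area of the reference triangle: [ABC] = ½·(0·(7−(-7)) + (-1)·(-7−0) + 3·(0−7)) = ½·(0 + 7 − 21) = -7.
[PBC] = ½·(0·(7−(-7)) + (-1)·(-7−(14/9)) + 3·(14/9−7)) = ½·(0 + 77/9 − 49/3) = -35/9, so the A-coordinate is (-35/9)/(-7) = 5/9.
[APC] = ½·(0·(14/9−(-7)) + 0·(-7−0) + 3·(0−(14/9))) = ½·(0 + 0 − 14/3) = -7/3, so the B-coordinate is 1/3.
[ABP] = ½·(0·(7−(14/9)) + (-1)·(14/9−0) + 0·(0−7)) = ½·(0 − 14/9 + 0) = -7/9, so the C-coordinate is 1/9.
Check: 5/9 + 1/3 + 1/9 = 1.

(5/9, 1/3, 1/9)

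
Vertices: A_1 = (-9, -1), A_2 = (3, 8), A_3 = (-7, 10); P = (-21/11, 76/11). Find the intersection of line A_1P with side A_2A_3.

Barycentric coordinates of P with respect to A_1A_2A_3: (2/11, 6/11, 3/11).
On side A_2A_3 the A_1-coordinate is zero; dropping P's A_1-weight 2/11 and renormalizing the remaining 6/11 : 3/11 gives weights 2/3, 1/3 on A_2, A_3.
Q = (2/3)·(3, 8) + (1/3)·(-7, 10) = (-1/3, 26/3).

(-1/3, 26/3)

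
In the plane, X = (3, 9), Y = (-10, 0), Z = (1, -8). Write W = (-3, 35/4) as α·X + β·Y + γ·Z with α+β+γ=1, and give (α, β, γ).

(3/4, 1/2, -1/4)

Signed area of the reference triangle: [XYZ] = ½·(3·(0−(-8)) + (-10)·(-8−9) + 1·(9−0)) = ½·(24 + 170 + 9) = 203/2.
[WYZ] = ½·((-3)·(0−(-8)) + (-10)·(-8−(35/4)) + 1·(35/4−0)) = ½·(-24 + 335/2 + 35/4) = 609/8, so the X-coordinate is (609/8)/(203/2) = 3/4.
[XWZ] = ½·(3·(35/4−(-8)) + (-3)·(-8−9) + 1·(9−(35/4))) = ½·(201/4 + 51 + 1/4) = 203/4, so the Y-coordinate is 1/2.
[XYW] = ½·(3·(0−(35/4)) + (-10)·(35/4−9) + (-3)·(9−0)) = ½·(-105/4 + 5/2 − 27) = -203/8, so the Z-coordinate is -1/4.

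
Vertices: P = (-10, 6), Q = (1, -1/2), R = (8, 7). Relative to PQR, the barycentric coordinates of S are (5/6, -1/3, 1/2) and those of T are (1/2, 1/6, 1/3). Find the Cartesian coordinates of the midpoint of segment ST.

(-41/12, 167/24)

Barycentric coordinates of the midpoint are the average: (2/3, -1/12, 5/12).
Converting: (2/3)·P + (-1/12)·Q + (5/12)·R = (-41/12, 167/24).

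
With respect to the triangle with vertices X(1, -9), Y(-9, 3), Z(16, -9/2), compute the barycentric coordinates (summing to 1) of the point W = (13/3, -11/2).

(1/2, 1/6, 1/3)

Signed area of the reference triangle: [XYZ] = ½·(1·(3−(-9/2)) + (-9)·(-9/2−(-9)) + 16·(-9−3)) = ½·(15/2 − 81/2 − 192) = -225/2.
[WYZ] = ½·((13/3)·(3−(-9/2)) + (-9)·(-9/2−(-11/2)) + 16·(-11/2−3)) = ½·(65/2 − 9 − 136) = -225/4, so the X-coordinate is (-225/4)/(-225/2) = 1/2.
[XWZ] = ½·(1·(-11/2−(-9/2)) + (13/3)·(-9/2−(-9)) + 16·(-9−(-11/2))) = ½·(-1 + 39/2 − 56) = -75/4, so the Y-coordinate is 1/6.
[XYW] = ½·(1·(3−(-11/2)) + (-9)·(-11/2−(-9)) + (13/3)·(-9−3)) = ½·(17/2 − 63/2 − 52) = -75/2, so the Z-coordinate is 1/3.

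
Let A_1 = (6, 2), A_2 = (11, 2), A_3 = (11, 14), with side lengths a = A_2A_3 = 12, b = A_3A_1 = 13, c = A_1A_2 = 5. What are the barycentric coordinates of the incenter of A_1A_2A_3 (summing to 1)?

(2/5, 13/30, 1/6)

The incenter has barycentric coordinates proportional to the opposite side lengths: (12 : 13 : 5).
Normalizing by 12+13+5 = 30 gives (2/5, 13/30, 1/6).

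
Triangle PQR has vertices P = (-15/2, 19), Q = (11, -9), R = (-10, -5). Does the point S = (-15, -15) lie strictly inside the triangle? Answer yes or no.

Barycentric coordinates of S: (-115/257, -95/514, 839/514).
The three coordinates are negative, negative, positive; a point is interior exactly when all three are positive.

no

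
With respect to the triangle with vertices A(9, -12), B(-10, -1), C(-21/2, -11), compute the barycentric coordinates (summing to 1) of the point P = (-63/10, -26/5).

Signed area of the reference triangle: [ABC] = ½·(9·(-1−(-11)) + (-10)·(-11−(-12)) + (-21/2)·(-12−(-1))) = ½·(90 − 10 + 231/2) = 391/4.
[PBC] = ½·((-63/10)·(-1−(-11)) + (-10)·(-11−(-26/5)) + (-21/2)·(-26/5−(-1))) = ½·(-63 + 58 + 441/10) = 391/20, so the A-coordinate is (391/20)/(391/4) = 1/5.
[APC] = ½·(9·(-26/5−(-11)) + (-63/10)·(-11−(-12)) + (-21/2)·(-12−(-26/5))) = ½·(261/5 − 63/10 + 357/5) = 1173/20, so the B-coordinate is 3/5.
[ABP] = ½·(9·(-1−(-26/5)) + (-10)·(-26/5−(-12)) + (-63/10)·(-12−(-1))) = ½·(189/5 − 68 + 693/10) = 391/20, so the C-coordinate is 1/5.
Check: 1/5 + 3/5 + 1/5 = 1.

(1/5, 3/5, 1/5)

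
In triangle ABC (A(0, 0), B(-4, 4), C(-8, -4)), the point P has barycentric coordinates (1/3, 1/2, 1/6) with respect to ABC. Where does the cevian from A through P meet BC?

Line AP meets BC where the A-coordinate vanishes; zeroing P's A-weight and renormalizing leaves B, C-weights 1/2 : 1/6 → (3/4, 1/4).
So Q = (3/4)·B + (1/4)·C = (-5, 2).

(-5, 2)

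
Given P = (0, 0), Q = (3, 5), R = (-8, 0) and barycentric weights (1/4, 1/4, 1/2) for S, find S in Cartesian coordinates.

S = (1/4)·P + (1/4)·Q + (1/2)·R.
x-coordinate: (1/4)·0 + (1/4)·3 + (1/2)·(-8) = -13/4.
y-coordinate: (1/4)·0 + (1/4)·5 + (1/2)·0 = 5/4.

(-13/4, 5/4)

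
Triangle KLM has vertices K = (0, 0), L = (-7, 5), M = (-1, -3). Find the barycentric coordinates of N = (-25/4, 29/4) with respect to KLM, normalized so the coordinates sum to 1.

Signed area of the reference triangle: [KLM] = ½·(0·(5−(-3)) + (-7)·(-3−0) + (-1)·(0−5)) = ½·(0 + 21 + 5) = 13.
[NLM] = ½·((-25/4)·(5−(-3)) + (-7)·(-3−(29/4)) + (-1)·(29/4−5)) = ½·(-50 + 287/4 − 9/4) = 39/4, so the K-coordinate is (39/4)/13 = 3/4.
[KNM] = ½·(0·(29/4−(-3)) + (-25/4)·(-3−0) + (-1)·(0−(29/4))) = ½·(0 + 75/4 + 29/4) = 13, so the L-coordinate is 1.
[KLN] = ½·(0·(5−(29/4)) + (-7)·(29/4−0) + (-25/4)·(0−5)) = ½·(0 − 203/4 + 125/4) = -39/4, so the M-coordinate is -3/4.
Check: 3/4 + 1 − 3/4 = 1.

(3/4, 1, -3/4)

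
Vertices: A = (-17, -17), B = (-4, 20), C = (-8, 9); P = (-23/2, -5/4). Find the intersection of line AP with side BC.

Barycentric coordinates of P with respect to ABC: (1/2, 1/4, 1/4).
On side BC the A-coordinate is zero; dropping P's A-weight 1/2 and renormalizing the remaining 1/4 : 1/4 gives weights 1/2, 1/2 on B, C.
Q = (1/2)·(-4, 20) + (1/2)·(-8, 9) = (-6, 29/2).

(-6, 29/2)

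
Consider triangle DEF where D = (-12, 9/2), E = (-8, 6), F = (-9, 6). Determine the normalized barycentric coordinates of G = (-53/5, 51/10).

(3/5, 1/5, 1/5)

Signed area of the reference triangle: [DEF] = ½·((-12)·(6−6) + (-8)·(6−(9/2)) + (-9)·(9/2−6)) = ½·(0 − 12 + 27/2) = 3/4.
[GEF] = ½·((-53/5)·(6−6) + (-8)·(6−(51/10)) + (-9)·(51/10−6)) = ½·(0 − 36/5 + 81/10) = 9/20, so the D-coordinate is (9/20)/(3/4) = 3/5.
[DGF] = ½·((-12)·(51/10−6) + (-53/5)·(6−(9/2)) + (-9)·(9/2−(51/10))) = ½·(54/5 − 159/10 + 27/5) = 3/20, so the E-coordinate is 1/5.
[DEG] = ½·((-12)·(6−(51/10)) + (-8)·(51/10−(9/2)) + (-53/5)·(9/2−6)) = ½·(-54/5 − 24/5 + 159/10) = 3/20, so the F-coordinate is 1/5.
Check: 3/5 + 1/5 + 1/5 = 1.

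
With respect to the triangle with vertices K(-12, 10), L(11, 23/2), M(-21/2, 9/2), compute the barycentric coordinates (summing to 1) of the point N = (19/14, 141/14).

Signed area of the reference triangle: [KLM] = ½·((-12)·(23/2−(9/2)) + 11·(9/2−10) + (-21/2)·(10−(23/2))) = ½·(-84 − 121/2 + 63/4) = -515/8.
[NLM] = ½·((19/14)·(23/2−(9/2)) + 11·(9/2−(141/14)) + (-21/2)·(141/14−(23/2))) = ½·(19/2 − 429/7 + 15) = -515/28, so the K-coordinate is (-515/28)/(-515/8) = 2/7.
[KNM] = ½·((-12)·(141/14−(9/2)) + (19/14)·(9/2−10) + (-21/2)·(10−(141/14))) = ½·(-468/7 − 209/28 + 3/4) = -515/14, so the L-coordinate is 4/7.
[KLN] = ½·((-12)·(23/2−(141/14)) + 11·(141/14−10) + (19/14)·(10−(23/2))) = ½·(-120/7 + 11/14 − 57/28) = -515/56, so the M-coordinate is 1/7.
Check: 2/7 + 4/7 + 1/7 = 1.

(2/7, 4/7, 1/7)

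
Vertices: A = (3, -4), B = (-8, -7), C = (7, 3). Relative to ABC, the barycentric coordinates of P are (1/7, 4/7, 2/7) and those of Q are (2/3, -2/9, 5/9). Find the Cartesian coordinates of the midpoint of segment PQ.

(58/21, -199/126)

Barycentric coordinates of the midpoint are the average: (17/42, 11/63, 53/126).
Converting: (17/42)·A + (11/63)·B + (53/126)·C = (58/21, -199/126).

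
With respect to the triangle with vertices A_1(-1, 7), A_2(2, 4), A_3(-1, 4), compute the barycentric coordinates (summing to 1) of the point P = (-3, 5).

Signed area of the reference triangle: [A_1A_2A_3] = ½·((-1)·(4−4) + 2·(4−7) + (-1)·(7−4)) = ½·(0 − 6 − 3) = -9/2.
[PA_2A_3] = ½·((-3)·(4−4) + 2·(4−5) + (-1)·(5−4)) = ½·(0 − 2 − 1) = -3/2, so the A_1-coordinate is (-3/2)/(-9/2) = 1/3.
[A_1PA_3] = ½·((-1)·(5−4) + (-3)·(4−7) + (-1)·(7−5)) = ½·(-1 + 9 − 2) = 3, so the A_2-coordinate is -2/3.
[A_1A_2P] = ½·((-1)·(4−5) + 2·(5−7) + (-3)·(7−4)) = ½·(1 − 4 − 9) = -6, so the A_3-coordinate is 4/3.
Check: 1/3 − 2/3 + 4/3 = 1.

(1/3, -2/3, 4/3)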